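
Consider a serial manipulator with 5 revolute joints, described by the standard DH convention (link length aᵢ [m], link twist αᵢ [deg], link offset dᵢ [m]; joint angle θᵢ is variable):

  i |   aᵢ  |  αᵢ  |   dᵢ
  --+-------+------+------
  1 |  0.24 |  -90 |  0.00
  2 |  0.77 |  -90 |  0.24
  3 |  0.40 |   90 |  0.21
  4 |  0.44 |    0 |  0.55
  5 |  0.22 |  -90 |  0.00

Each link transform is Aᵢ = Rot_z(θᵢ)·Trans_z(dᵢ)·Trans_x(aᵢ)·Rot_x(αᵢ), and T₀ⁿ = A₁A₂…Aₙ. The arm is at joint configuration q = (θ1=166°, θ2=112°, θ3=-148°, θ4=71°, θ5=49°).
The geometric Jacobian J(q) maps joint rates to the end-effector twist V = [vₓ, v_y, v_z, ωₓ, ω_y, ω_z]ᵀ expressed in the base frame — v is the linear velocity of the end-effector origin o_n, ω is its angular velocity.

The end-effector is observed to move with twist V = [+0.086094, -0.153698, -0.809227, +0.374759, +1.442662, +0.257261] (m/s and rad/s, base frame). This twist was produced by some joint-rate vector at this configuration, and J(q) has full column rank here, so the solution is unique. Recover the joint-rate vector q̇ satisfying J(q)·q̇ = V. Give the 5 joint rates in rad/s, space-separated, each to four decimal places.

-0.1230 -0.9350 0.1560 -0.1040 0.7590

o_n = [0.5414, -0.1382, 0.2029]
J₁: ẑ×o_n = [0.1382, 0.5414, -0.0000], ω = ẑ
J2: z=[-0.2419, -0.9703, 0.0000] o=[-0.2329, 0.0581, 0.0000] → [-0.1968, 0.0491, 0.7987, -0.2419, -0.9703, 0.0000]
J3: z=[0.8996, -0.2243, 0.3746] o=[-0.0111, -0.2446, -0.7139] → [-0.2455, -0.6178, 0.2196, 0.8996, -0.2243, 0.3746]
J4: z=[0.0125, 0.8709, 0.4913] o=[0.0033, -0.4666, -0.3207] → [0.2946, 0.2578, -0.4645, 0.0125, 0.8709, 0.4913]
J5: z=[0.0125, 0.8709, 0.4913] o=[0.3219, -0.1436, 0.2180] → [-0.0158, 0.1080, -0.1910, 0.0125, 0.8709, 0.4913]
q̇ = J⁺·V = [-0.1230, -0.9350, 0.1560, -0.1040, 0.7590]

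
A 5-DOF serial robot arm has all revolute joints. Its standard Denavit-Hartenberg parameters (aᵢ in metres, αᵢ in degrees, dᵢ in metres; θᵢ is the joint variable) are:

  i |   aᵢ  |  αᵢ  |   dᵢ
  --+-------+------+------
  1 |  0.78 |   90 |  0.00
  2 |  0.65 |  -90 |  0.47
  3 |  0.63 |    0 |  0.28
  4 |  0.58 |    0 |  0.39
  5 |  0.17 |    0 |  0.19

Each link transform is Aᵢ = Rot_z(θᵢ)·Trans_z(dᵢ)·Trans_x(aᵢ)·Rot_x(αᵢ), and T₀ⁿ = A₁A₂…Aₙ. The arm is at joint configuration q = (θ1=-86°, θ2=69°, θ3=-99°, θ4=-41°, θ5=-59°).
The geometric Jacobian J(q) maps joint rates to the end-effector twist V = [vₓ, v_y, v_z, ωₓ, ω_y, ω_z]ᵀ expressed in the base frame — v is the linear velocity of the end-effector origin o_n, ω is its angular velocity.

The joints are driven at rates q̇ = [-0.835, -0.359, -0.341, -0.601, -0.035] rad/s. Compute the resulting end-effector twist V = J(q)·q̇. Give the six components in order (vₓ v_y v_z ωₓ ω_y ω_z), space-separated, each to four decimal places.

o_n = [-1.4092, -0.0564, 0.2582]
J₁: ẑ×o_n = [0.0564, -1.4092, 0.0000], ω = ẑ
J2: z=[-0.9976, -0.0698, 0.0000] o=[0.0544, -0.7781, 0.0000] → [-0.0180, 0.2575, -0.8221, -0.9976, -0.0698, 0.0000]
J3: z=[-0.0651, 0.9313, 0.3584] o=[-0.3982, -1.0433, 0.6068] → [-0.6784, -0.3850, 0.8773, -0.0651, 0.9313, 0.3584]
J4: z=[-0.0651, 0.9313, 0.3584] o=[-1.0396, -0.7907, 0.6152] → [-0.5956, -0.1557, 0.2964, -0.0651, 0.9313, 0.3584]
J5: z=[-0.0651, 0.9313, 0.3584] o=[-1.4480, -0.2946, 0.3401] → [-0.1617, 0.0086, -0.0517, -0.0651, 0.9313, 0.3584]
V = J·q̇ = [0.5544, 1.3088, -0.1803, 0.4218, -0.8848, -1.1851]

0.5544 1.3088 -0.1803 0.4218 -0.8848 -1.1851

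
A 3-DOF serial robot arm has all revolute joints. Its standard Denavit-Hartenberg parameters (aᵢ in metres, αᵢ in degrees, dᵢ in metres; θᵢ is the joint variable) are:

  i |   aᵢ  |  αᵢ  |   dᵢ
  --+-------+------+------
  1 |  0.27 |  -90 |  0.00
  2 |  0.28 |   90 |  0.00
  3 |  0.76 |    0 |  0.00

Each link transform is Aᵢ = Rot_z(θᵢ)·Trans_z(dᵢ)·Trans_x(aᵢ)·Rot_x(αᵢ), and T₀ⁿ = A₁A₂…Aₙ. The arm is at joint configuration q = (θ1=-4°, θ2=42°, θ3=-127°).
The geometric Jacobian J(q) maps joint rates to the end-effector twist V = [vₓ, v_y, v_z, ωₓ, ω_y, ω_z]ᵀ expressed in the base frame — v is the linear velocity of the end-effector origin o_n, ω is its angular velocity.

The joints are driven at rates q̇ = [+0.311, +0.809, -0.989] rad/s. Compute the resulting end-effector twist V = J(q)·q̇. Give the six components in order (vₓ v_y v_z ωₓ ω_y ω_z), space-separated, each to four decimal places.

o_n = [0.0955, -0.6151, 0.1187]
J₁: ẑ×o_n = [0.6151, 0.0955, -0.0000], ω = ẑ
J2: z=[0.0698, 0.9976, 0.0000] o=[0.2693, -0.0188, 0.0000] → [0.1184, -0.0083, 0.1318, 0.0698, 0.9976, 0.0000]
J3: z=[0.6675, -0.0467, 0.7431] o=[0.4769, -0.0333, -0.1874] → [0.4181, -0.4877, -0.4061, 0.6675, -0.0467, 0.7431]
V = J·q̇ = [-0.1264, 0.5054, 0.5083, -0.6037, 0.8532, -0.4240]

-0.1264 0.5054 0.5083 -0.6037 0.8532 -0.4240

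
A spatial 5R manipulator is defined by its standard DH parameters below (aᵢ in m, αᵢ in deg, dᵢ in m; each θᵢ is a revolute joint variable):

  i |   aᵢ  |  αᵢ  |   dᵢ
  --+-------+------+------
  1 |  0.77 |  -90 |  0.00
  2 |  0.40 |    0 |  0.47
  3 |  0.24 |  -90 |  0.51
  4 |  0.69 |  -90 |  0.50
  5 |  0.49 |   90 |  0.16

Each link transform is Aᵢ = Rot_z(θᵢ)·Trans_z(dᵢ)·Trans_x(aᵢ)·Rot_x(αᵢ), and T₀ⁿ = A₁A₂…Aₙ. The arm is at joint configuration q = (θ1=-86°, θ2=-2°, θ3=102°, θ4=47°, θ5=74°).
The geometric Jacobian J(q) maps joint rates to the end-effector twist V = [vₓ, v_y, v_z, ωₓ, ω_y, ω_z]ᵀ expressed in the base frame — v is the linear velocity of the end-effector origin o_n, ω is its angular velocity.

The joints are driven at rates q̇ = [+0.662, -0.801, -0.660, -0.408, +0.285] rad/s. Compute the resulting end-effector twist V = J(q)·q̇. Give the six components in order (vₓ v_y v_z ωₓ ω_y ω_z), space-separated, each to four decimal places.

o_n = [0.3381, -1.0010, -0.6563]
J₁: ẑ×o_n = [1.0010, 0.3381, -0.0000], ω = ẑ
J2: z=[0.9976, 0.0698, 0.0000] o=[0.0537, -0.7681, 0.0000] → [-0.0458, 0.6547, -0.2521, 0.9976, 0.0698, 0.0000]
J3: z=[0.9976, 0.0698, 0.0000] o=[0.5505, -1.1341, 0.0140] → [-0.0468, 0.6686, 0.1476, 0.9976, 0.0698, 0.0000]
J4: z=[-0.0687, 0.9824, 0.1736] o=[1.0563, -1.0570, -0.2224] → [-0.4360, -0.1545, 0.7017, -0.0687, 0.9824, 0.1736]
J5: z=[-0.6715, -0.1743, 0.7202] o=[0.5129, -0.5195, -0.5990] → [0.3568, -0.1643, 0.2929, -0.6715, -0.1743, 0.7202]
V = J·q̇ = [1.0098, -0.7256, -0.0983, -1.6208, -0.5524, 0.7964]

1.0098 -0.7256 -0.0983 -1.6208 -0.5524 0.7964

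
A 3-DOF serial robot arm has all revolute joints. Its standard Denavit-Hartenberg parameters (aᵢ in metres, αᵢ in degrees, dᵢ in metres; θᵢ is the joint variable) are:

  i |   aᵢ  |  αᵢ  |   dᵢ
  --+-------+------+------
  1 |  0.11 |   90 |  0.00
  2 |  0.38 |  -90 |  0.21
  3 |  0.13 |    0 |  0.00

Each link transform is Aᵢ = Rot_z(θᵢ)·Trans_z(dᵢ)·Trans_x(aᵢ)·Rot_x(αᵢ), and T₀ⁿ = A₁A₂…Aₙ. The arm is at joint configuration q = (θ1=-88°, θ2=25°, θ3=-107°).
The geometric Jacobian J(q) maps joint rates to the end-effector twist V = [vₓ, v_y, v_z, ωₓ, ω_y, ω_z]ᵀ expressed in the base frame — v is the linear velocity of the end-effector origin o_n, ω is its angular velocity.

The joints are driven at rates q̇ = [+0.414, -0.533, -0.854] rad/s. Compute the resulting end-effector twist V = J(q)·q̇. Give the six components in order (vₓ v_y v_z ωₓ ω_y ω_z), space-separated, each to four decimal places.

o_n = [-0.3195, -0.4314, 0.1445]
J₁: ẑ×o_n = [0.4314, -0.3195, 0.0000], ω = ẑ
J2: z=[-0.9994, -0.0349, 0.0000] o=[0.0038, -0.1099, 0.0000] → [-0.0050, 0.1444, 0.3099, -0.9994, -0.0349, 0.0000]
J3: z=[-0.0147, 0.4224, 0.9063] o=[-0.1940, -0.4614, 0.1606] → [-0.0341, -0.1139, 0.0525, -0.0147, 0.4224, 0.9063]
V = J·q̇ = [0.2104, -0.1119, -0.2101, 0.5453, -0.3421, -0.3600]

0.2104 -0.1119 -0.2101 0.5453 -0.3421 -0.3600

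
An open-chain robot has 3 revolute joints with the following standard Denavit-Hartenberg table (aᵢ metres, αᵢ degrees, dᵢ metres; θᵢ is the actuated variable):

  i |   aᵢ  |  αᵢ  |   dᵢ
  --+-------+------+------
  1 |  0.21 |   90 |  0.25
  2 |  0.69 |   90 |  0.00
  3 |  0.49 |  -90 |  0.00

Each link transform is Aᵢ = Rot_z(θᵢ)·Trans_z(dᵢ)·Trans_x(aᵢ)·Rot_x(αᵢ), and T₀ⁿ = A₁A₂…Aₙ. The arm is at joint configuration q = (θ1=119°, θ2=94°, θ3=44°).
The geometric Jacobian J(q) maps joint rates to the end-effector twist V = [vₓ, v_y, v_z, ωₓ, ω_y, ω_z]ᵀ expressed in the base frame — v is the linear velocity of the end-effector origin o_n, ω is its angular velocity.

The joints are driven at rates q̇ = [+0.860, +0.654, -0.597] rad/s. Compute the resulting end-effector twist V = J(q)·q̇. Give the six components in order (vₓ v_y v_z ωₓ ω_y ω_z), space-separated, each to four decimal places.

o_n = [0.2312, 0.2851, 1.2899]
J₁: ẑ×o_n = [-0.2851, 0.2312, 0.0000], ω = ẑ
J2: z=[0.8746, 0.4848, 0.0000] o=[-0.1018, 0.1837, 0.2500] → [0.5042, -0.9095, -0.0727, 0.8746, 0.4848, 0.0000]
J3: z=[-0.4836, 0.8725, 0.0698] o=[-0.0785, 0.1416, 0.9383] → [0.2968, 0.1917, -0.3396, -0.4836, 0.8725, 0.0698]
V = J·q̇ = [-0.0926, -0.5105, 0.1552, 0.8607, -0.2038, 0.8184]

-0.0926 -0.5105 0.1552 0.8607 -0.2038 0.8184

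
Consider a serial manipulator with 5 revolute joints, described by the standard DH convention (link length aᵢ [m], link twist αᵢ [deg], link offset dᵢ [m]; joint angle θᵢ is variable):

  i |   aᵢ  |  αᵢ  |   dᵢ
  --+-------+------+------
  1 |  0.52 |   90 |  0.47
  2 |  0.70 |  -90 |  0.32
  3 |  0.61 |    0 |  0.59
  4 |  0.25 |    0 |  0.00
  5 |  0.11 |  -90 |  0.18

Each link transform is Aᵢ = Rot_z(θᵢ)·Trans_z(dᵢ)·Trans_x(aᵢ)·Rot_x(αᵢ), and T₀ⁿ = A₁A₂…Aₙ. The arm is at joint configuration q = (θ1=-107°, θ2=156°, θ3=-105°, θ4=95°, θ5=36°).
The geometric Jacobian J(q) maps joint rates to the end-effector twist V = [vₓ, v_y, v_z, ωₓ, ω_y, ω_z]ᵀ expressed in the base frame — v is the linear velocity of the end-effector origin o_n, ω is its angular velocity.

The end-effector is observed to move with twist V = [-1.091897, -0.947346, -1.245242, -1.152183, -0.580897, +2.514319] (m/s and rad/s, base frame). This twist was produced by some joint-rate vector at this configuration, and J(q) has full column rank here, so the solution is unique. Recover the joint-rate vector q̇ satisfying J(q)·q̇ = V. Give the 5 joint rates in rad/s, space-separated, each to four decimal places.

0.5100 0.9320 -0.8910 -0.6650 -0.6380

o_n = [-0.6884, 0.8417, 0.1274]
J₁: ẑ×o_n = [-0.8417, -0.6884, 0.0000], ω = ẑ
J2: z=[-0.9563, 0.2924, 0.0000] o=[-0.1520, -0.4973, 0.4700] → [-0.1002, -0.3276, -1.1237, -0.9563, 0.2924, 0.0000]
J3: z=[0.1189, 0.3890, -0.9135] o=[-0.2711, 0.2078, 0.7547] → [0.3351, 0.4558, 0.2377, 0.1189, 0.3890, -0.9135]
J4: z=[0.1189, 0.3890, -0.9135] o=[-0.8066, 0.4717, 0.1515] → [0.3287, -0.1051, -0.0020, 0.1189, 0.3890, -0.9135]
J5: z=[0.1189, 0.3890, -0.9135] o=[-0.7823, 0.6994, 0.2516] → [0.0817, -0.0710, -0.0196, 0.1189, 0.3890, -0.9135]
q̇ = J⁺·V = [0.5100, 0.9320, -0.8910, -0.6650, -0.6380]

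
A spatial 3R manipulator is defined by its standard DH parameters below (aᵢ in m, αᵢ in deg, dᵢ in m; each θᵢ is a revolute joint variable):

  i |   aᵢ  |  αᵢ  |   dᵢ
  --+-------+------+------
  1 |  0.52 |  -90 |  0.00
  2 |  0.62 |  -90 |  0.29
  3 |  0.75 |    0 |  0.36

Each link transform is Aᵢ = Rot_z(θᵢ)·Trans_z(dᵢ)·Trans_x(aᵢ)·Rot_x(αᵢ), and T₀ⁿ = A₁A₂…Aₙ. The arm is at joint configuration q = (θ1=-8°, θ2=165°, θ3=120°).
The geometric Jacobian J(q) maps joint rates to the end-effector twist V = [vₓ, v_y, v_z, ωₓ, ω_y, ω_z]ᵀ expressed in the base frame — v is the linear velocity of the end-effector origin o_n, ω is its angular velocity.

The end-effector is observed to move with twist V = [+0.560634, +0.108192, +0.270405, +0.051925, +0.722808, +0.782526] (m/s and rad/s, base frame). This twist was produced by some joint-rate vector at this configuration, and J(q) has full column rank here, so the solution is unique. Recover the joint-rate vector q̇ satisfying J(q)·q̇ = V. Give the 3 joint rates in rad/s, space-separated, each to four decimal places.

0.5990 0.7230 0.1900

o_n = [0.1383, -0.3825, 0.2843]
J₁: ẑ×o_n = [0.3825, 0.1383, -0.0000], ω = ẑ
J2: z=[0.1392, 0.9903, 0.0000] o=[0.5149, -0.0724, 0.0000] → [0.2816, -0.0396, 0.3298, 0.1392, 0.9903, 0.0000]
J3: z=[-0.2563, 0.0360, 0.9659] o=[-0.0377, 0.2982, -0.1605] → [0.6735, 0.2840, 0.1681, -0.2563, 0.0360, 0.9659]
q̇ = J⁺·V = [0.5990, 0.7230, 0.1900]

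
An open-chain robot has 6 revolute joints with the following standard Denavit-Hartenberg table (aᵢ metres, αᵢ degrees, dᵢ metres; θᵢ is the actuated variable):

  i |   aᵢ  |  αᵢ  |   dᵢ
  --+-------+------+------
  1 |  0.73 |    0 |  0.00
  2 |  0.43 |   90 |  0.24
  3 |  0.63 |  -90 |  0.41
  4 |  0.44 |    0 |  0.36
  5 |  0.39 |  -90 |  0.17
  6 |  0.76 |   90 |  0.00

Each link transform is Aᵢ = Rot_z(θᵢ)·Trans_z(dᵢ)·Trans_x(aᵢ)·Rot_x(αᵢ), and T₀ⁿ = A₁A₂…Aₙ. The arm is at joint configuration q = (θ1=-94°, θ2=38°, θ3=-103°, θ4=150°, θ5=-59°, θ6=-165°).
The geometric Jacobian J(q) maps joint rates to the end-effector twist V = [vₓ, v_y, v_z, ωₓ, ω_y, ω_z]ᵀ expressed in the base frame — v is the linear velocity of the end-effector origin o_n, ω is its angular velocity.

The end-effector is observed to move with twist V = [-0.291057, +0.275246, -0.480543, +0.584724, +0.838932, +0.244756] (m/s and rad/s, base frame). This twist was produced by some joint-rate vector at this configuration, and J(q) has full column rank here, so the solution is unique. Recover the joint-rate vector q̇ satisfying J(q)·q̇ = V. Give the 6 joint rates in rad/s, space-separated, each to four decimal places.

-0.2860 0.3800 -0.9550 0.0910 -0.4840 0.0640

o_n = [0.1107, -1.9228, -0.1719]
J₁: ẑ×o_n = [1.9228, 0.1107, -0.0000], ω = ẑ
J2: z=[0.0000, 0.0000, 1.0000] o=[-0.0509, -0.7282, 0.0000] → [1.1946, 0.1616, -0.0000, 0.0000, 0.0000, 1.0000]
J3: z=[-0.8290, -0.5592, 0.0000] o=[0.1895, -1.0847, 0.2400] → [0.2303, -0.3415, 0.6507, -0.8290, -0.5592, 0.0000]
J4: z=[0.5449, -0.8078, -0.2250] o=[-0.2296, -1.1965, -0.3739] → [-0.3265, -0.1866, -0.1209, 0.5449, -0.8078, -0.2250]
J5: z=[0.5449, -0.8078, -0.2250] o=[0.1968, -1.4353, -0.0836] → [-0.0383, 0.0675, -0.3352, 0.5449, -0.8078, -0.2250]
J6: z=[0.1113, -0.1962, 0.9742] o=[0.6136, -1.3559, -0.1152] → [0.5635, -0.4837, -0.1618, 0.1113, -0.1962, 0.9742]
q̇ = J⁺·V = [-0.2860, 0.3800, -0.9550, 0.0910, -0.4840, 0.0640]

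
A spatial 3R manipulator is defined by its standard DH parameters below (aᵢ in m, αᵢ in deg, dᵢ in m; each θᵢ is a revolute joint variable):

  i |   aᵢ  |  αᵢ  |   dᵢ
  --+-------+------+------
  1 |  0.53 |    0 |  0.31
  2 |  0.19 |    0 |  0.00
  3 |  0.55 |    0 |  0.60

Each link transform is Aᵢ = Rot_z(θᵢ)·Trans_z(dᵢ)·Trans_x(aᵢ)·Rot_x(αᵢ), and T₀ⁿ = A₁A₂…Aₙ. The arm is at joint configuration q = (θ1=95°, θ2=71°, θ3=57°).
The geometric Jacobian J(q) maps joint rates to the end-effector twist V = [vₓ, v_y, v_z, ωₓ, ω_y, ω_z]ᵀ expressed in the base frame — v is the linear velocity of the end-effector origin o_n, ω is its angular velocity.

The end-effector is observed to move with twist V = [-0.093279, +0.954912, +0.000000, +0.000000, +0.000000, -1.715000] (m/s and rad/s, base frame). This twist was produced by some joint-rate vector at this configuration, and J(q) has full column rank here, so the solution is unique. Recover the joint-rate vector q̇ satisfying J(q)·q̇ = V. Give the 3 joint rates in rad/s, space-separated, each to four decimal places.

o_n = [-0.6328, 0.1988, 0.9100]
J₁: ẑ×o_n = [-0.1988, -0.6328, 0.0000], ω = ẑ
J2: z=[0.0000, 0.0000, 1.0000] o=[-0.0462, 0.5280, 0.3100] → [0.3291, -0.5866, 0.0000, 0.0000, 0.0000, 1.0000]
J3: z=[0.0000, 0.0000, 1.0000] o=[-0.2305, 0.5739, 0.3100] → [0.3751, -0.4022, 0.0000, 0.0000, 0.0000, 1.0000]
q̇ = J⁺·V = [-0.9370, -0.2660, -0.5120]

-0.9370 -0.2660 -0.5120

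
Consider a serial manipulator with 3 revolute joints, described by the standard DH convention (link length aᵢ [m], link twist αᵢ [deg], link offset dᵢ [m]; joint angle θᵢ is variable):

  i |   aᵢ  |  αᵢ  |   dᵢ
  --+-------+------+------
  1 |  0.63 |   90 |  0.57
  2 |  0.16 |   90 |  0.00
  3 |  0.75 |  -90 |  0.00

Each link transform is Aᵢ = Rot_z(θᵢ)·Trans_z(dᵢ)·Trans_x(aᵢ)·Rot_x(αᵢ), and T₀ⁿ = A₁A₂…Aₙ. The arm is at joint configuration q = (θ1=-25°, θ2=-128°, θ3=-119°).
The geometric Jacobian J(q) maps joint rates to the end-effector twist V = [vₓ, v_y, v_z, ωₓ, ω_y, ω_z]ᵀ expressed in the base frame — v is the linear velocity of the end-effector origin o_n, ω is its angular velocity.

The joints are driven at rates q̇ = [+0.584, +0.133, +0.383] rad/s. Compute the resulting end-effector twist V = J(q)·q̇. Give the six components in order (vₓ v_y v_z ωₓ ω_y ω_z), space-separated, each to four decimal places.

o_n = [0.9618, 0.2753, 0.7304]
J₁: ẑ×o_n = [-0.2753, 0.9618, 0.0000], ω = ẑ
J2: z=[-0.4226, -0.9063, 0.0000] o=[0.5710, -0.2662, 0.5700] → [-0.1454, 0.0678, 0.1254, -0.4226, -0.9063, 0.0000]
J3: z=[-0.7142, 0.3330, 0.6157] o=[0.4817, -0.2246, 0.4439] → [-0.2123, 0.5002, -0.5169, -0.7142, 0.3330, 0.6157]
V = J·q̇ = [-0.2614, 0.7623, -0.1813, -0.3297, 0.0070, 0.8198]

-0.2614 0.7623 -0.1813 -0.3297 0.0070 0.8198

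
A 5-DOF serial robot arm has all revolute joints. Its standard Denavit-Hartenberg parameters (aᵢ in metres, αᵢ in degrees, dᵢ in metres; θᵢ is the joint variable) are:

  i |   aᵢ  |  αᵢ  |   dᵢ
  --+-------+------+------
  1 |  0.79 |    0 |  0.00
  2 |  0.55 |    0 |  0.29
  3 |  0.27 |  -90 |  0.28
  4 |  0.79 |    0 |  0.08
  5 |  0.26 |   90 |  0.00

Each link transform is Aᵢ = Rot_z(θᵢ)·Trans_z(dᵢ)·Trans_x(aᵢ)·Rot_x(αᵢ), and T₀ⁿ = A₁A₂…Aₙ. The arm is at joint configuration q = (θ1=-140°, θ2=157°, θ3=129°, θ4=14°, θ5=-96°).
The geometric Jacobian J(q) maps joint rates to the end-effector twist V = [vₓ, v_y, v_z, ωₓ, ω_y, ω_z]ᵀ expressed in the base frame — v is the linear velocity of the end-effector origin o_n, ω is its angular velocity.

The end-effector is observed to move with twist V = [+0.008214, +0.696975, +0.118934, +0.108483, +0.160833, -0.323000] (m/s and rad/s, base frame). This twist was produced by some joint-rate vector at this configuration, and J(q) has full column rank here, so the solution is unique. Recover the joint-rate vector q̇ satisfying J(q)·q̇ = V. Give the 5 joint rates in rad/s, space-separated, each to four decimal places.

-0.1790 0.7480 -0.8920 -0.1460 -0.0480

o_n = [-1.0133, 0.1865, 0.6364]
J₁: ẑ×o_n = [-0.1865, -1.0133, 0.0000], ω = ẑ
J2: z=[0.0000, 0.0000, 1.0000] o=[-0.6052, -0.5078, 0.0000] → [-0.6943, -0.4081, 0.0000, 0.0000, 0.0000, 1.0000]
J3: z=[0.0000, 0.0000, 1.0000] o=[-0.0792, -0.3470, 0.2900] → [-0.5335, -0.9341, 0.0000, 0.0000, 0.0000, 1.0000]
J4: z=[-0.5592, -0.8290, 0.0000] o=[-0.3030, -0.1960, 0.5700] → [-0.0550, 0.0371, -0.8027, -0.5592, -0.8290, 0.0000]
J5: z=[-0.5592, -0.8290, 0.0000] o=[-0.9833, 0.1663, 0.3789] → [-0.2135, 0.1440, -0.0362, -0.5592, -0.8290, 0.0000]
q̇ = J⁺·V = [-0.1790, 0.7480, -0.8920, -0.1460, -0.0480]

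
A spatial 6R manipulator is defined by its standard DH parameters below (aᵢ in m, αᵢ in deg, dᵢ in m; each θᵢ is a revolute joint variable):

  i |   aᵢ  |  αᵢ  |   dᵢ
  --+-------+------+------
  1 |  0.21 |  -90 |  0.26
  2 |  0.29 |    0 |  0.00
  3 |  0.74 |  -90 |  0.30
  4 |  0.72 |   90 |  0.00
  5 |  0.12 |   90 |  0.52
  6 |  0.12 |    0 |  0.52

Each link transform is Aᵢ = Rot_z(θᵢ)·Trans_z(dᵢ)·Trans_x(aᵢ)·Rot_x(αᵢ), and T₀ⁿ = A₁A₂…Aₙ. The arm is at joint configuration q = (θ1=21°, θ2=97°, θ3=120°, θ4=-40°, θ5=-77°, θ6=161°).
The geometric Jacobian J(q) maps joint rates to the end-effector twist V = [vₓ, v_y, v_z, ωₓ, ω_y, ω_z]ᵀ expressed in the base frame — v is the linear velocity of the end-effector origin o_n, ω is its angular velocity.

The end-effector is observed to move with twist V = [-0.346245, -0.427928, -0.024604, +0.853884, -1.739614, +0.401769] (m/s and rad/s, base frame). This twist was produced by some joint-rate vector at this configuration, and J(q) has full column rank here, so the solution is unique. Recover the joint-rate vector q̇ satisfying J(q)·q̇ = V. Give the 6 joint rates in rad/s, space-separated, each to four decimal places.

0.5230 -0.0330 -0.7730 0.2120 -0.7250 0.9080

o_n = [-0.6232, 0.6888, 0.2018]
J₁: ẑ×o_n = [-0.6888, -0.6232, 0.0000], ω = ẑ
J2: z=[-0.3584, 0.9336, 0.0000] o=[0.1961, 0.0753, 0.2600] → [-0.0544, -0.0209, 0.5450, -0.3584, 0.9336, 0.0000]
J3: z=[-0.3584, 0.9336, 0.0000] o=[0.1631, 0.0626, -0.0278] → [0.2143, 0.0823, 0.5096, -0.3584, 0.9336, 0.0000]
J4: z=[0.5618, 0.2157, 0.7986] o=[-0.4962, 0.1309, 0.4175] → [-0.4921, 0.0198, 0.3408, 0.5618, 0.2157, 0.7986]
J5: z=[0.2047, 0.8991, -0.3868] o=[-1.0733, 0.4051, 0.7494] → [-0.3827, -0.0620, -0.3466, 0.2047, 0.8991, -0.3868]
J6: z=[0.6546, -0.4196, -0.6289] o=[-1.0541, 0.8577, 0.4673] → [0.0052, -0.0972, 0.0702, 0.6546, -0.4196, -0.6289]
q̇ = J⁺·V = [0.5230, -0.0330, -0.7730, 0.2120, -0.7250, 0.9080]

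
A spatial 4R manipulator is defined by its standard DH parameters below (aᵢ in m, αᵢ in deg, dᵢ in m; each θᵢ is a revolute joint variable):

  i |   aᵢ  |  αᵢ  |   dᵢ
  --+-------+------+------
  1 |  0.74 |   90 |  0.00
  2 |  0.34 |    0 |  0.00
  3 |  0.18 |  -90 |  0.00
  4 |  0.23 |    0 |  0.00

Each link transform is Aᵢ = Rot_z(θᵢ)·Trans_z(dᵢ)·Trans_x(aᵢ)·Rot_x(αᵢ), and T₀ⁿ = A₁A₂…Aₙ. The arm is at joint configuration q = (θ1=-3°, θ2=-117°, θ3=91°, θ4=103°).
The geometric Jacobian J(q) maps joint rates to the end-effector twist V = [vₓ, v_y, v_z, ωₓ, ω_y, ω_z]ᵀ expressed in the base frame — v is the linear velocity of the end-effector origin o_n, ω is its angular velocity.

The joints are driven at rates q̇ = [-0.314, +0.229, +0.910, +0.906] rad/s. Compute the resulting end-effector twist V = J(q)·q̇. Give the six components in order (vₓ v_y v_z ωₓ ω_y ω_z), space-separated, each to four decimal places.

0.0073 -0.2677 0.1850 0.3370 -1.1582 0.5003

o_n = [0.7117, 0.1871, -0.3592]
J₁: ẑ×o_n = [-0.1871, 0.7117, 0.0000], ω = ẑ
J2: z=[-0.0523, -0.9986, 0.0000] o=[0.7390, -0.0387, 0.0000] → [0.3587, -0.0188, -0.0391, -0.0523, -0.9986, 0.0000]
J3: z=[-0.0523, -0.9986, 0.0000] o=[0.5848, -0.0307, -0.3029] → [0.0561, -0.0029, 0.1153, -0.0523, -0.9986, 0.0000]
J4: z=[0.4378, -0.0229, 0.8988] o=[0.7464, -0.0391, -0.3818] → [-0.2039, -0.0411, 0.0982, 0.4378, -0.0229, 0.8988]
V = J·q̇ = [0.0073, -0.2677, 0.1850, 0.3370, -1.1582, 0.5003]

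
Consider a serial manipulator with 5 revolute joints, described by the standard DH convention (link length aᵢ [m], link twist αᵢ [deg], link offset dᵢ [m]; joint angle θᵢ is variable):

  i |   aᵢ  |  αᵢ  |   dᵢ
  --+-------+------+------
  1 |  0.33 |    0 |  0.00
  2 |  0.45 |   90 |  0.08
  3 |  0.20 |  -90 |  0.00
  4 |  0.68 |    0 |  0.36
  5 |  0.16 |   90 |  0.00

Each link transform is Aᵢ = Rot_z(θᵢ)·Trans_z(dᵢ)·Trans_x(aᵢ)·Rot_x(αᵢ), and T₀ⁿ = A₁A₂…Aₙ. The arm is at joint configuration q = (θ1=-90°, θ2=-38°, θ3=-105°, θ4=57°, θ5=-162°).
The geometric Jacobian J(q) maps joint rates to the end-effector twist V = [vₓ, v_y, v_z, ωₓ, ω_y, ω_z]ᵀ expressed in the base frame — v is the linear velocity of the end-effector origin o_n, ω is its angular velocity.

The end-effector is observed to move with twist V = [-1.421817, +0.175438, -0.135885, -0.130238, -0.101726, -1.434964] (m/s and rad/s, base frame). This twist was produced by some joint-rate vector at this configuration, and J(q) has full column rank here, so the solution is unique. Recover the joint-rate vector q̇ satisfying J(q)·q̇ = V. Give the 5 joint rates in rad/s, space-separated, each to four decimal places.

o_n = [-0.0792, -1.1067, -0.5241]
J₁: ẑ×o_n = [1.1067, -0.0792, 0.0000], ω = ẑ
J2: z=[0.0000, 0.0000, 1.0000] o=[0.0000, -0.3300, 0.0000] → [0.7767, -0.0792, 0.0000, 0.0000, 0.0000, 1.0000]
J3: z=[-0.7880, 0.6157, 0.0000] o=[-0.2770, -0.6846, 0.0800] → [-0.3719, -0.4760, 0.2108, -0.7880, 0.6157, 0.0000]
J4: z=[-0.5947, -0.7612, -0.2588] o=[-0.2452, -0.6438, -0.1132] → [0.1930, -0.2873, 0.4016, -0.5947, -0.7612, -0.2588]
J5: z=[-0.5947, -0.7612, -0.2588] o=[0.0491, -1.1934, -0.5641] → [-0.0080, 0.0570, -0.1493, -0.5947, -0.7612, -0.2588]
q̇ = J⁺·V = [-0.8510, -0.5410, 0.0400, -0.2170, 0.3830]

-0.8510 -0.5410 0.0400 -0.2170 0.3830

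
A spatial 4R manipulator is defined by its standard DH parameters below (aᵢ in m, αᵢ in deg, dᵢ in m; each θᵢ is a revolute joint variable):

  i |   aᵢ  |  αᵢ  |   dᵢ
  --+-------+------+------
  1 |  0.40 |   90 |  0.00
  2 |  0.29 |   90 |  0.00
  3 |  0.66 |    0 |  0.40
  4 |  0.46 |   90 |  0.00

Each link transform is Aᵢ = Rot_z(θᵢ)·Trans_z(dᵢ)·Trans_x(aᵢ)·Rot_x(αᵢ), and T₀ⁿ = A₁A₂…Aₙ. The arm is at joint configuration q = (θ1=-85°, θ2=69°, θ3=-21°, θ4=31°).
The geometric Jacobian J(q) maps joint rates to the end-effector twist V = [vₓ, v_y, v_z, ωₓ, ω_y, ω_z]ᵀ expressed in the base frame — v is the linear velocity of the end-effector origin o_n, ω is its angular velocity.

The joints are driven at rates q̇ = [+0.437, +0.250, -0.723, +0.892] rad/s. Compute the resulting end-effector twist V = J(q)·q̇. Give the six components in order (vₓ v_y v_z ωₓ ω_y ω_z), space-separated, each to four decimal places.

0.8800 0.4945 0.0429 -0.2353 -0.1790 0.3764

o_n = [0.2659, -1.2421, 1.1256]
J₁: ẑ×o_n = [1.2421, 0.2659, -0.0000], ω = ẑ
J2: z=[-0.9962, -0.0872, 0.0000] o=[0.0349, -0.3985, 0.0000] → [-0.0981, 1.1213, 0.8605, -0.9962, -0.0872, 0.0000]
J3: z=[0.0814, -0.9300, -0.3584] o=[0.0439, -0.5020, 0.2707] → [-1.0602, -0.1491, 0.1462, 0.0814, -0.9300, -0.3584]
J4: z=[0.0814, -0.9300, -0.3584] o=[0.3313, -1.0734, 0.7026] → [-0.4538, -0.0110, -0.0746, 0.0814, -0.9300, -0.3584]
V = J·q̇ = [0.8800, 0.4945, 0.0429, -0.2353, -0.1790, 0.3764]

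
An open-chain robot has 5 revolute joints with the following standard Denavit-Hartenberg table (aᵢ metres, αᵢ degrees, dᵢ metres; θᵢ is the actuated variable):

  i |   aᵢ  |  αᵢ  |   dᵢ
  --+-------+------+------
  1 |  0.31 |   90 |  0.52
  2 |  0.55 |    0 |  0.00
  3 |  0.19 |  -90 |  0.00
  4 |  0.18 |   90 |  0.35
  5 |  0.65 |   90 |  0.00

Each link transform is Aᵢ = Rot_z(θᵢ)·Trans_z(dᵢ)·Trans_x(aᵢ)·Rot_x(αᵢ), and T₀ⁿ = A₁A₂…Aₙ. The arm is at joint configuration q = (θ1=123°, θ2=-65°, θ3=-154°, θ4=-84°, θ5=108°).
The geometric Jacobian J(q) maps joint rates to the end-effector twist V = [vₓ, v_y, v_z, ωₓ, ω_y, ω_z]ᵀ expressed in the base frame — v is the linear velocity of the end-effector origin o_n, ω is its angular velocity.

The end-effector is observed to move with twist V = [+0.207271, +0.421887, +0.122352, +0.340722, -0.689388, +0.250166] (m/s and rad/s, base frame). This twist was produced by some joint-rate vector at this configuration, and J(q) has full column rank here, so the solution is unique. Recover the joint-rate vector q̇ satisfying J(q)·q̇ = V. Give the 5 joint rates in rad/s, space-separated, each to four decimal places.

0.3510 0.7120 -0.7460 0.5590 -0.5330

o_n = [0.0985, -0.1898, -0.6127]
J₁: ẑ×o_n = [0.1898, 0.0985, -0.0000], ω = ẑ
J2: z=[0.8387, 0.5446, 0.0000] o=[-0.1688, 0.2600, 0.5200] → [-0.6169, 0.9500, -0.5228, 0.8387, 0.5446, 0.0000]
J3: z=[0.8387, 0.5446, 0.0000] o=[-0.2954, 0.4549, 0.0215] → [-0.3454, 0.5319, -0.7553, 0.8387, 0.5446, 0.0000]
J4: z=[0.3428, -0.5278, -0.7771] o=[-0.2150, 0.3311, 0.1411] → [-0.0070, 0.0147, -0.0131, 0.3428, -0.5278, -0.7771]
J5: z=[-0.3333, 0.7051, -0.6259] o=[0.0630, 0.2316, -0.1191] → [-0.6118, -0.1867, 0.1154, -0.3333, 0.7051, -0.6259]
q̇ = J⁺·V = [0.3510, 0.7120, -0.7460, 0.5590, -0.5330]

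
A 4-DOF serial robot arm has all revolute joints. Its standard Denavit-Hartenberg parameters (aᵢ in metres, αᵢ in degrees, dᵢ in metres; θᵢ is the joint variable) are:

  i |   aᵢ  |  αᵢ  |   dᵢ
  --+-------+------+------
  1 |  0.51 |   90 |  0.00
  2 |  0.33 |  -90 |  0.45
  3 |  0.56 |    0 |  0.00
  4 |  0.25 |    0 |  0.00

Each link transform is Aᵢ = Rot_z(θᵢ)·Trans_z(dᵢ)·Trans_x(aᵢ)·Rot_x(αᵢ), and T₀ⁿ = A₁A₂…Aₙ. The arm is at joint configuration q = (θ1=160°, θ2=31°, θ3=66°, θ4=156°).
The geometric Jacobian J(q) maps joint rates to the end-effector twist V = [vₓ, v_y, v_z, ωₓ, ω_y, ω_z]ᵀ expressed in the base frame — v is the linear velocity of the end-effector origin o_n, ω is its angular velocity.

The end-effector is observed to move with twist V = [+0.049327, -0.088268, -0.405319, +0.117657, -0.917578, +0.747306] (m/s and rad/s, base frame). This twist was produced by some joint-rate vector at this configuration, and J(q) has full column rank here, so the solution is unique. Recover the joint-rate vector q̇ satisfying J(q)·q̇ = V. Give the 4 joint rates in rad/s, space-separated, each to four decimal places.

0.0410 -0.8220 0.8130 0.0110

o_n = [-0.7427, 0.3828, 0.1916]
J₁: ẑ×o_n = [-0.3828, -0.7427, 0.0000], ω = ẑ
J2: z=[0.3420, 0.9397, 0.0000] o=[-0.4792, 0.1744, 0.0000] → [0.1800, -0.0655, 0.3189, 0.3420, 0.9397, 0.0000]
J3: z=[0.4840, -0.1762, 0.8572] o=[-0.5911, 0.6940, 0.1700] → [0.2630, -0.1404, -0.1773, 0.4840, -0.1762, 0.8572]
J4: z=[0.4840, -0.1762, 0.8572] o=[-0.9496, 0.2801, 0.2873] → [-0.0712, 0.2236, 0.0862, 0.4840, -0.1762, 0.8572]
q̇ = J⁺·V = [0.0410, -0.8220, 0.8130, 0.0110]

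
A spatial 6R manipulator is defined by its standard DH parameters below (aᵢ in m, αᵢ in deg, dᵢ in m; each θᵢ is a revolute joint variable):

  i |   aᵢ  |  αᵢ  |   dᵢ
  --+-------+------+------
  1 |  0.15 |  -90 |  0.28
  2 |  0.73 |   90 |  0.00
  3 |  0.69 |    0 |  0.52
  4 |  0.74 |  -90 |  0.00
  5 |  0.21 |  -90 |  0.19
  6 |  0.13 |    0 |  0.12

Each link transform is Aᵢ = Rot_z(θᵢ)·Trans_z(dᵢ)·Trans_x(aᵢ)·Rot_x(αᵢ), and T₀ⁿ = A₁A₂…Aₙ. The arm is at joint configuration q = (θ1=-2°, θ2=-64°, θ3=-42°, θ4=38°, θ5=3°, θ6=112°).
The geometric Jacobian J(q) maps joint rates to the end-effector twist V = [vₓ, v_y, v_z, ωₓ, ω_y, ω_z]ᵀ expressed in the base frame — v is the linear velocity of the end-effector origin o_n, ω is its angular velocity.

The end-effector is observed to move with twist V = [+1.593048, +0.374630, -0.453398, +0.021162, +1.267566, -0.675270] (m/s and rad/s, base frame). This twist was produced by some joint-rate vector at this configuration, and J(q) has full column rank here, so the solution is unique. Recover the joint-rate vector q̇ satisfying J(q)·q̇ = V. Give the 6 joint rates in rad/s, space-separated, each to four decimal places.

o_n = [0.7198, -0.4802, 2.3754]
J₁: ẑ×o_n = [0.4802, 0.7198, -0.0000], ω = ẑ
J2: z=[0.0349, 0.9994, 0.0000] o=[0.1499, -0.0052, 0.2800] → [2.0941, -0.0731, -0.5861, 0.0349, 0.9994, 0.0000]
J3: z=[-0.8982, 0.0314, 0.4384] o=[0.4697, -0.0164, 0.9361] → [0.2485, 1.4024, 0.4088, -0.8982, 0.0314, 0.4384]
J4: z=[-0.8982, 0.0314, 0.4384] o=[0.2112, -0.4694, 1.6249] → [0.0283, 0.8970, -0.0062, -0.8982, 0.0314, 0.4384]
J5: z=[0.0654, 0.9959, 0.0627] o=[0.5328, -0.5322, 2.2884] → [0.0833, 0.0060, -0.1829, 0.0654, 0.9959, 0.0627]
J6: z=[0.8743, -0.0269, -0.4847] o=[0.6462, -0.3612, 2.4836] → [-0.0548, 0.0589, -0.1021, 0.8743, -0.0269, -0.4847]
q̇ = J⁺·V = [-0.6780, 0.8580, 0.4800, 0.2330, 0.4080, 0.6920]

-0.6780 0.8580 0.4800 0.2330 0.4080 0.6920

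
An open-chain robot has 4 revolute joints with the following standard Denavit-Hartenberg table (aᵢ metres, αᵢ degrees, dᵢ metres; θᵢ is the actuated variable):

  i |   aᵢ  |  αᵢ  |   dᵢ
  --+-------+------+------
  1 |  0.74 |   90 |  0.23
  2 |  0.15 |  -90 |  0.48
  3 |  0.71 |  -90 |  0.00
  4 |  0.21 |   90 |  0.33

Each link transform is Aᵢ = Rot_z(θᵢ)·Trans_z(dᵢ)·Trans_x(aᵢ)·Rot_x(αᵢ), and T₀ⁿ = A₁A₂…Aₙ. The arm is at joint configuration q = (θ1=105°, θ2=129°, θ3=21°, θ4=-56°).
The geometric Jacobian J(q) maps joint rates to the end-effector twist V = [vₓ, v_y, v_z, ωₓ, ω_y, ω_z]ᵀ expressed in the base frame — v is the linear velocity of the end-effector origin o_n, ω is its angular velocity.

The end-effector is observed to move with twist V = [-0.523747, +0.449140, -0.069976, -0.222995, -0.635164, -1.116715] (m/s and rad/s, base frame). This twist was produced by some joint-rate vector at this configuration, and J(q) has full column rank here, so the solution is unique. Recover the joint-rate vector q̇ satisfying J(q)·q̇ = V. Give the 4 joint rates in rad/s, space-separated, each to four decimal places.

o_n = [-0.1459, 0.0630, 0.7454]
J₁: ẑ×o_n = [-0.0630, -0.1459, 0.0000], ω = ẑ
J2: z=[0.9659, 0.2588, 0.0000] o=[-0.1915, 0.7148, 0.2300] → [0.1334, -0.4979, -0.6414, 0.9659, 0.2588, 0.0000]
J3: z=[0.2011, -0.7507, -0.6293] o=[0.2966, 0.7478, 0.3466] → [-0.7304, 0.1982, -0.4699, 0.2011, -0.7507, -0.6293]
J4: z=[-0.9601, -0.0238, -0.2785] o=[0.1587, 0.2791, 0.8617] → [-0.0574, -0.0268, 0.2002, -0.9601, -0.0238, -0.2785]
q̇ = J⁺·V = [-0.6860, -0.4190, 0.7030, -0.0420]

-0.6860 -0.4190 0.7030 -0.0420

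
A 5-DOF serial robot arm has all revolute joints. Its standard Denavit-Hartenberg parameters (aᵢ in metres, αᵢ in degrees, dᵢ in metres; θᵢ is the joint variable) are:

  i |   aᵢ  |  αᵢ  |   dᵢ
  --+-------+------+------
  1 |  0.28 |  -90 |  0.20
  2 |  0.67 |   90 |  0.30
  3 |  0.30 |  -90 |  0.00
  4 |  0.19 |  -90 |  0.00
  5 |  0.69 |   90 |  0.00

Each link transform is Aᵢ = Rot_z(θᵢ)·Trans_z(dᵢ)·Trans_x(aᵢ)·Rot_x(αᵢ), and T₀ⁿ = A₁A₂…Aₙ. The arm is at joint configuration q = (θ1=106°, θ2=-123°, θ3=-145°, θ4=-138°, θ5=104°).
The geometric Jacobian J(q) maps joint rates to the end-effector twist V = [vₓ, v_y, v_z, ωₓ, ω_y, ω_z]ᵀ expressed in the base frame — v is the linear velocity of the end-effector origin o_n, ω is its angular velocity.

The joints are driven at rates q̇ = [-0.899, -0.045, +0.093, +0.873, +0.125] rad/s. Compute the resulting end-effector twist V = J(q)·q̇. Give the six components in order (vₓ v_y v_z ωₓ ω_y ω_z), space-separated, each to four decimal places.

o_n = [-0.7251, 0.0391, 0.2371]
J₁: ẑ×o_n = [-0.0391, -0.7251, 0.0000], ω = ẑ
J2: z=[-0.9613, -0.2756, 0.0000] o=[-0.0772, 0.2692, 0.2000] → [-0.0102, 0.0357, 0.0425, -0.9613, -0.2756, 0.0000]
J3: z=[0.2312, -0.8062, -0.5446] o=[-0.2650, -0.1643, 0.7619] → [0.5339, 0.3719, -0.3239, 0.2312, -0.8062, -0.5446]
J4: z=[0.8735, -0.0745, 0.4810] o=[-0.1365, 0.0118, 0.5558] → [0.0106, -0.0048, -0.0199, 0.8735, -0.0745, 0.4810]
J5: z=[0.4584, -0.2064, -0.8644] o=[-0.1676, -0.1736, 0.5836] → [0.2554, 0.6408, -0.0175, 0.4584, -0.2064, -0.8644]
V = J·q̇ = [0.1265, 0.7608, -0.0516, 0.8846, -0.1534, -0.6378]

0.1265 0.7608 -0.0516 0.8846 -0.1534 -0.6378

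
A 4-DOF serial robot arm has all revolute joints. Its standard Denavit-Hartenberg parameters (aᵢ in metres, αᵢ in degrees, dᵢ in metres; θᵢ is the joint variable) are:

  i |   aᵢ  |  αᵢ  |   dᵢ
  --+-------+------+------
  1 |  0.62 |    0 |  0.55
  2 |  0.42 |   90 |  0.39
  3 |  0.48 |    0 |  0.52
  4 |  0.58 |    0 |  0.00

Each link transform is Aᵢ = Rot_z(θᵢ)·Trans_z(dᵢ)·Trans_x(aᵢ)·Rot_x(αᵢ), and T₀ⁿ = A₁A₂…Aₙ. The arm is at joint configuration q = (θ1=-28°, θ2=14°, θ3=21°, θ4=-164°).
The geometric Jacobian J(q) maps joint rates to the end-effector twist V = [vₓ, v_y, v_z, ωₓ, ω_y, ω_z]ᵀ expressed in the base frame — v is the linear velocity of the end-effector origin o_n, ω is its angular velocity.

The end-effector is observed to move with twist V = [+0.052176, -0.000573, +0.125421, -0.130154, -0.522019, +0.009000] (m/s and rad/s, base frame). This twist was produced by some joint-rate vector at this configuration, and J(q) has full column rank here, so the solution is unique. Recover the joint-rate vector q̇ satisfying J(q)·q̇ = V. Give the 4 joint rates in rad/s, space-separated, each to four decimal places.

0.0140 -0.0050 0.8360 -0.2980

o_n = [0.8145, -0.8936, 0.7630]
J₁: ẑ×o_n = [0.8936, 0.8145, -0.0000], ω = ẑ
J2: z=[0.0000, 0.0000, 1.0000] o=[0.5474, -0.2911, 0.5500] → [0.6025, 0.2671, -0.0000, 0.0000, 0.0000, 1.0000]
J3: z=[-0.2419, -0.9703, 0.0000] o=[0.9550, -0.3927, 0.9400] → [0.1718, -0.0428, -0.0151, -0.2419, -0.9703, 0.0000]
J4: z=[-0.2419, -0.9703, 0.0000] o=[1.2640, -1.0056, 1.1120] → [0.3387, -0.0844, -0.4632, -0.2419, -0.9703, 0.0000]
q̇ = J⁺·V = [0.0140, -0.0050, 0.8360, -0.2980]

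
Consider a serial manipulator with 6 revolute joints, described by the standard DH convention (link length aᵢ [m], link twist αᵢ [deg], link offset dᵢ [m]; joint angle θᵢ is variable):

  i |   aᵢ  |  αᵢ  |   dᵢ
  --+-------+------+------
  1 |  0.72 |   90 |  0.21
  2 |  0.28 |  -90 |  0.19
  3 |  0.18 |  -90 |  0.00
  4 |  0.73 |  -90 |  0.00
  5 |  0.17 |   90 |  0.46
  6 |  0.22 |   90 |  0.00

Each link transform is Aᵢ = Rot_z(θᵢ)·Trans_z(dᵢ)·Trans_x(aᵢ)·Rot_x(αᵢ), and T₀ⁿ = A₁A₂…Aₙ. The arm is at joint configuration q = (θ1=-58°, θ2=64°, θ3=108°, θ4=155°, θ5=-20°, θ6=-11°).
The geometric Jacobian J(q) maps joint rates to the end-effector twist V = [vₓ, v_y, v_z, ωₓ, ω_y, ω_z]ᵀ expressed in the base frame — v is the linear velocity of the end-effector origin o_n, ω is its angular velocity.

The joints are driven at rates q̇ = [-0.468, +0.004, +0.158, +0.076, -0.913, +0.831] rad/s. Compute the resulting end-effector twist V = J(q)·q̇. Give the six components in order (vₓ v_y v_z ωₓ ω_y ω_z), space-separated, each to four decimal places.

o_n = [-0.4640, -1.4643, 0.5866]
J₁: ẑ×o_n = [1.4643, -0.4640, 0.0000], ω = ẑ
J2: z=[-0.8480, -0.5299, 0.0000] o=[0.3815, -0.6106, 0.2100] → [-0.1996, 0.3194, 0.2759, -0.8480, -0.5299, 0.0000]
J3: z=[-0.4763, 0.7622, 0.4384] o=[0.2855, -0.8154, 0.4617] → [0.3797, -0.2690, 0.8803, -0.4763, 0.7622, 0.4384]
J4: z=[-0.4830, 0.1898, -0.8548] o=[0.4177, -0.7040, 0.4117] → [-0.6167, 0.8382, 0.5346, -0.4830, 0.1898, -0.8548]
J5: z=[-0.7422, 0.4293, 0.5147] o=[0.0785, -1.3486, 0.4602] → [0.1138, -0.1854, 0.3188, -0.7422, 0.4293, 0.5147]
J6: z=[-0.2950, 0.4804, -0.8260] o=[-0.3652, -1.2811, 0.6578] → [-0.1855, 0.0606, 0.1015, -0.2950, 0.4804, -0.8260]
V = J·q̇ = [-0.9311, 0.4592, -0.0259, 0.3172, 0.1400, -1.6200]

-0.9311 0.4592 -0.0259 0.3172 0.1400 -1.6200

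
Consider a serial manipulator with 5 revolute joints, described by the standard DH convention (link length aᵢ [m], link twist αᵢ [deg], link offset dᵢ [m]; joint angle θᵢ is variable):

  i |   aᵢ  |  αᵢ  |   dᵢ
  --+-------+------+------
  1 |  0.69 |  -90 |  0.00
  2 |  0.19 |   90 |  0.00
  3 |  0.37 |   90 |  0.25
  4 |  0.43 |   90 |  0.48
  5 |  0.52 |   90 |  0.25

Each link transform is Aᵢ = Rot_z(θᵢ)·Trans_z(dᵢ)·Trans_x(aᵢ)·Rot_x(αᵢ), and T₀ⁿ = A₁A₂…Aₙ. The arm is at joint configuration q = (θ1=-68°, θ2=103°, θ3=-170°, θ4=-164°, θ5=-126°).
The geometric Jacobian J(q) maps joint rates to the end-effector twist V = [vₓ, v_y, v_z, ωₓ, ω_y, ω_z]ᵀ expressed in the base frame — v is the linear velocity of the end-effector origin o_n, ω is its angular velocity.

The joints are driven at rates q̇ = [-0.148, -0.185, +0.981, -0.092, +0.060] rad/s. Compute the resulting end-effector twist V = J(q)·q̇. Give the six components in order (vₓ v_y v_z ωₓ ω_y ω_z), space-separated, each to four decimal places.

-0.3296 -0.1734 0.0973 0.1235 -1.0338 -0.4131

o_n = [0.4498, -1.0415, -0.1035]
J₁: ẑ×o_n = [1.0415, 0.4498, -0.0000], ω = ẑ
J2: z=[0.9272, 0.3746, 0.0000] o=[0.2585, -0.6398, 0.0000] → [-0.0388, 0.0959, -0.4441, 0.9272, 0.3746, 0.0000]
J3: z=[0.3650, -0.9034, -0.2250] o=[0.2425, -0.6001, -0.1851] → [-0.1731, -0.0764, 0.0262, 0.3650, -0.9034, -0.2250]
J4: z=[0.9277, 0.3327, 0.1692] o=[0.3049, -0.9261, 0.1137] → [-0.0527, 0.2260, -0.1553, 0.9277, 0.3327, 0.1692]
J5: z=[0.3724, -0.7939, -0.4807] o=[0.7391, -0.5475, -0.1751] → [-0.2943, 0.1124, -0.4137, 0.3724, -0.7939, -0.4807]
V = J·q̇ = [-0.3296, -0.1734, 0.0973, 0.1235, -1.0338, -0.4131]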